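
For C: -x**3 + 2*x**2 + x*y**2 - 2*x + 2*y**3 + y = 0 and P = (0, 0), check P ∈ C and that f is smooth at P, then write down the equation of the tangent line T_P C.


Tangent line at P: -2*x + y = 0.

Step 1: f(0, 0) = 0, so P lies on C.
Step 2: partial derivatives
  f_x(x, y) = -3*x**2 + 4*x + y**2 - 2, f_y(x, y) = 2*x*y + 6*y**2 + 1.
  f_x(P) = -2, f_y(P) = 1 (gradient nonzero, so P is smooth).
Step 3: tangent line at P: -2·(x − 0) + 1·(y − 0) = 0.
Expanding: -2*x + y = 0.


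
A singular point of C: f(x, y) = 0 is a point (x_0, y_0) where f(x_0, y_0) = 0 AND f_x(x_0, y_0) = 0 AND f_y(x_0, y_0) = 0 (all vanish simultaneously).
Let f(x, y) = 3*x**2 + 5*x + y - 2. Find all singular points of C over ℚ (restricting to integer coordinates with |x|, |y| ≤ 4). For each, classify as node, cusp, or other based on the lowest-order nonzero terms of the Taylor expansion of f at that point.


No singular points in the scanned grid; C is smooth there.

Compute partial derivatives:
  f_x = 6*x + 5.
  f_y = 1.
f_y = 1 is a nonzero constant, so f_y never vanishes: no point (x, y) can satisfy f = f_x = f_y = 0. In particular no (x, y) ∈ {−4, ..., 4}² is singular; the curve is smooth.


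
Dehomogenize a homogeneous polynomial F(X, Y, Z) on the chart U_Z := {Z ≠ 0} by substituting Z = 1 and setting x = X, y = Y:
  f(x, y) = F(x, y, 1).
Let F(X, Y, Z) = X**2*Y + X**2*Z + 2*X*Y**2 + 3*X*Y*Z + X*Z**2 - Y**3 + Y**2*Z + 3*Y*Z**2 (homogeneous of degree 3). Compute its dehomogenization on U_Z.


f(x, y) = x**2*y + x**2 + 2*x*y**2 + 3*x*y + x - y**3 + y**2 + 3*y

On U_Z we set Z = 1. Each monomial c·X^i·Y^j·Z^k in F becomes c·x^i·y^j·1^k = c·x^i·y^j.
Substituting Z = 1: F(X, Y, 1) = x**2*y + x**2 + 2*x*y**2 + 3*x*y + x - y**3 + y**2 + 3*y.
Note: deg(f) ≤ deg(F) = 3; strict inequality happens when F is divisible by Z (lost terms).


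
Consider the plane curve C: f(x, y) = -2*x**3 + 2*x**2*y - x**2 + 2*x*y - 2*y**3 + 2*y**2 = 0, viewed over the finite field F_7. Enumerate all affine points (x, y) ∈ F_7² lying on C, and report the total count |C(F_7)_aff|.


Affine F_7-points: {(0, 0), (0, 1), (2, 6), (3, 0), (3, 4), (5, 5), (6, 2), (6, 3)}; count = 8.

For each of the 49 pairs (x, y) ∈ F_7², evaluate f(x, y) mod 7. Record the zeros.
  x = 0: [0↦0, 1↦0, 2↦6, 3↦6, 4↦2, 5↦3, 6↦4]  zeros at y ∈ {0, 1}
  x = 1: [0↦4, 1↦1, 2↦4, 3↦1, 4↦1, 5↦6, 6↦4]  zeros at y ∈ ∅
  x = 2: [0↦1, 1↦6, 2↦3, 3↦1, 4↦2, 5↦1, 6↦0]  zeros at y ∈ {6}
  x = 3: [0↦0, 1↦3, 2↦5, 3↦1, 4↦0, 5↦4, 6↦1]  zeros at y ∈ {0, 4}
  x = 4: [0↦3, 1↦1, 2↦5, 3↦3, 4↦4, 5↦3, 6↦2]  zeros at y ∈ ∅
  x = 5: [0↦5, 1↦2, 2↦5, 3↦2, 4↦2, 5↦0, 6↦5]  zeros at y ∈ {5}
  x = 6: [0↦1, 1↦1, 2↦0, 3↦0, 4↦3, 5↦4, 6↦5]  zeros at y ∈ {2, 3}
Collecting zeros: affine points = {(0, 0), (0, 1), (2, 6), (3, 0), (3, 4), (5, 5), (6, 2), (6, 3)}.
Total count |C(F_7)_aff| = 8.


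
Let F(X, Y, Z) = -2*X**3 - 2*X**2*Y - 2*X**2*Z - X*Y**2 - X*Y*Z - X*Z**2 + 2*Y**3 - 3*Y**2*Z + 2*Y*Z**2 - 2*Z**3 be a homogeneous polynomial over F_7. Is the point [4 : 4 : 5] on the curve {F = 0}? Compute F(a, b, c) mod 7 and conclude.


F(4,4,5) ≡ 4 (mod 7); P is NOT on the curve.

Evaluate F(4, 4, 5) term-by-term (mod 7).
  -2*X**3 ↦ -2·64·1·1 = -128
  -2*X**2*Y ↦ -2·16·4·1 = -128
  -2*X**2*Z ↦ -2·16·1·5 = -160
  -X*Y**2 ↦ -1·4·16·1 = -64
  -X*Y*Z ↦ -1·4·4·5 = -80
  -X*Z**2 ↦ -1·4·1·25 = -100
  2*Y**3 ↦ 2·1·64·1 = 128
  -3*Y**2*Z ↦ -3·1·16·5 = -240
  2*Y*Z**2 ↦ 2·1·4·25 = 200
  -2*Z**3 ↦ -2·1·1·125 = -250
Sum: F(4, 4, 5) = (-128) + (-128) + (-160) + (-64) + (-80) + (-100) + (128) + (-240) + (200) + (-250) = -822.
Reducing mod 7: -822 ≡ 4 (mod 7).
Since F(a, b, c) ≡ 4 ≠ 0 (mod 7), P does NOT lie on the curve.


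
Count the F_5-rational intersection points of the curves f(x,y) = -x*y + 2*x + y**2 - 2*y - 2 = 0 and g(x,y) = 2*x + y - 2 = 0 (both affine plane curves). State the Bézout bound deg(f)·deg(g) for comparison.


Common zeros: {(1, 0), (3, 1)}; count = 2; Bézout bound = 2.

deg(f) = 2, deg(g) = 1, so Bézout bound = 2.
Scan x ∈ F_5. For each x, list the y ∈ F_5 with f(x, y) ≡ 0 and those with g(x, y) ≡ 0 (mod 5); the common zeros in that column are the intersection.
  x = 0: f ≡ 0 at y ∈ ∅; g ≡ 0 at y ∈ {2}; common: ∅.
  x = 1: f ≡ 0 at y ∈ {0, 3}; g ≡ 0 at y ∈ {0}; common: {0}.
  x = 2: f ≡ 0 at y ∈ ∅; g ≡ 0 at y ∈ {3}; common: ∅.
  x = 3: f ≡ 0 at y ∈ {1, 4}; g ≡ 0 at y ∈ {1}; common: {1}.
  x = 4: f ≡ 0 at y ∈ ∅; g ≡ 0 at y ∈ {4}; common: ∅.
Collecting: common zeros = {(1, 0), (3, 1)}, so the count is 2.
Comparison with the Bézout bound: 2 ≤ 2 = deg(f)·deg(g), as expected for curves with no common component (the bound is attained).


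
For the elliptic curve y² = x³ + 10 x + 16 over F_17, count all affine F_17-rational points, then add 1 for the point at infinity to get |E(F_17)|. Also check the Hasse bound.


Affine points = {(0, 4), (0, 13), (4, 1), (4, 16), (5, 2), (5, 15), (7, 2), (7, 15), (8, 8), (8, 9), (9, 6), (9, 11)}; affine count = 12; |E(F_17)| = 13.

Discriminant check: Δ ∝ 4a³ + 27b² = 4·10³ + 27·16² = 4·1000 + 27·256 ≡ 15 (mod 17). Nonzero ⇒ E is nonsingular.
For each x ∈ F_17, compute rhs = x³ + 10·x + 16 mod 17, then count y ∈ F_17 with y² ≡ rhs.
  x = 0: rhs = 16, matching y values: 4, 13 (2 points).
  x = 1: rhs = 10, matching y values: none (0 points).
  x = 2: rhs = 10, matching y values: none (0 points).
  x = 3: rhs = 5, matching y values: none (0 points).
  x = 4: rhs = 1, matching y values: 1, 16 (2 points).
  x = 5: rhs = 4, matching y values: 2, 15 (2 points).
  x = 6: rhs = 3, matching y values: none (0 points).
  x = 7: rhs = 4, matching y values: 2, 15 (2 points).
  x = 8: rhs = 13, matching y values: 8, 9 (2 points).
  x = 9: rhs = 2, matching y values: 6, 11 (2 points).
  x = 10: rhs = 11, matching y values: none (0 points).
  x = 11: rhs = 12, matching y values: none (0 points).
  x = 12: rhs = 11, matching y values: none (0 points).
  x = 13: rhs = 14, matching y values: none (0 points).
  x = 14: rhs = 10, matching y values: none (0 points).
  x = 15: rhs = 5, matching y values: none (0 points).
  x = 16: rhs = 5, matching y values: none (0 points).
Total affine count: 12.
Full point count |E(F_17)| = 12 + 1 = 13.
Hasse bound: |13 − (17+1)| = |-5| = 5 ≤ 2√17 ≈ 8.2462 ✓.


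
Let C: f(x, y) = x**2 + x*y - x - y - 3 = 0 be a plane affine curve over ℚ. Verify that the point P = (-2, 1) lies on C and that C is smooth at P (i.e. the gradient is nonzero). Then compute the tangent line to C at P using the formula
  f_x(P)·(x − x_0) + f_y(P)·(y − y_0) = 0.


Tangent line at P: -4*x - 3*y - 5 = 0.

Step 1: f(-2, 1) = 0, so P lies on C.
Step 2: partial derivatives
  f_x(x, y) = 2*x + y - 1, f_y(x, y) = x - 1.
  f_x(P) = -4, f_y(P) = -3 (gradient nonzero, so P is smooth).
Step 3: tangent line at P: -4·(x − -2) + -3·(y − 1) = 0.
Expanding: -4*x - 3*y - 5 = 0.


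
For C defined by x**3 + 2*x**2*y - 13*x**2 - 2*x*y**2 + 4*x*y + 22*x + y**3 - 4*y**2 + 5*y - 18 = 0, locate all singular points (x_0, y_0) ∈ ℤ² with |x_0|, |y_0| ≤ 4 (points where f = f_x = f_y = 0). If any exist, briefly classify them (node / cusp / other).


Singular points: {(2, 3)}; classification: node.

Compute partial derivatives:
  f_x = 3*x**2 + 4*x*y - 26*x - 2*y**2 + 4*y + 22.
  f_y = 2*x**2 - 4*x*y + 4*x + 3*y**2 - 8*y + 5.
Scan x_0 ∈ {−4, ..., 4}. For each x_0, f_y(x_0, y) is a polynomial in y; find its integer roots y ∈ {−4, ..., 4}, then test f_x and f at those candidates.
  x = -4: f_y(-4, y) = 3*y**2 + 8*y + 21; no integer root y with |y| ≤ 4.
  x = -3: f_y(-3, y) = 3*y**2 + 4*y + 11; no integer root y with |y| ≤ 4.
  x = -2: f_y(-2, y) = 3*y**2 + 5; no integer root y with |y| ≤ 4.
  x = -1: f_y(-1, y) = 3*y**2 - 4*y + 3; no integer root y with |y| ≤ 4.
  x = 0: f_y(0, y) = 3*y**2 - 8*y + 5; vanishes at y ∈ {1}. (0, 1): f_x = 24 ≠ 0.
  x = 1: f_y(1, y) = 3*y**2 - 12*y + 11; no integer root y with |y| ≤ 4.
  x = 2: f_y(2, y) = 3*y**2 - 16*y + 21; vanishes at y ∈ {3}. (2, 3): f_x = 0, f = 0 — SINGULAR.
  x = 3: f_y(3, y) = 3*y**2 - 20*y + 35; no integer root y with |y| ≤ 4.
  x = 4: f_y(4, y) = 3*y**2 - 24*y + 53; no integer root y with |y| ≤ 4.
Only singular point on the grid: (2, 3).
Classify: substitute x = 2 + u, y = 3 + v and expand: f = u**3 + 2*u**2*v - u**2 - 2*u*v**2 + v**3 + v**2.
No constant or linear terms (consistent with a singular point). Quadratic part: -u**2 + v**2. Cubic part: u**3 + 2*u**2*v - 2*u*v**2 + v**3.
The quadratic part v**2 - u**2 = (v − u)(v + u) splits into two distinct linear factors, so there are two distinct tangent lines y − 3 = ±(x − 2) — this is a node (ordinary double point).
Classification: node.


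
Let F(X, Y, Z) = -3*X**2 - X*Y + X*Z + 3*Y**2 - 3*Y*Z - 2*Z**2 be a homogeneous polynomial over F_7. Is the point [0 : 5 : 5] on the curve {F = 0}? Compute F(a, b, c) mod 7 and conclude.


F(0,5,5) ≡ 6 (mod 7); P is NOT on the curve.

Evaluate F(0, 5, 5) term-by-term (mod 7).
  -3*X**2 ↦ -3·0·1·1 = 0
  -X*Y ↦ -1·0·5·1 = 0
  X*Z ↦ 1·0·1·5 = 0
  3*Y**2 ↦ 3·1·25·1 = 75
  -3*Y*Z ↦ -3·1·5·5 = -75
  -2*Z**2 ↦ -2·1·1·25 = -50
Sum: F(0, 5, 5) = (0) + (0) + (0) + (75) + (-75) + (-50) = -50.
Reducing mod 7: -50 ≡ 6 (mod 7).
Since F(a, b, c) ≡ 6 ≠ 0 (mod 7), P does NOT lie on the curve.


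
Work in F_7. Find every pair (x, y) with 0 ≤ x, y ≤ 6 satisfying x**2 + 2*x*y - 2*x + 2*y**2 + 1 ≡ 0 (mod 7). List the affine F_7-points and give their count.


Affine F_7-points: {(1, 0), (1, 6), (2, 1), (2, 4), (3, 5), (3, 6), (5, 1), (6, 4)}; count = 8.

For each of the 49 pairs (x, y) ∈ F_7², evaluate f(x, y) mod 7. Record the zeros.
  x = 0: [0↦1, 1↦3, 2↦2, 3↦5, 4↦5, 5↦2, 6↦3]  zeros at y ∈ ∅
  x = 1: [0↦0, 1↦4, 2↦5, 3↦3, 4↦5, 5↦4, 6↦0]  zeros at y ∈ {0, 6}
  x = 2: [0↦1, 1↦0, 2↦3, 3↦3, 4↦0, 5↦1, 6↦6]  zeros at y ∈ {1, 4}
  x = 3: [0↦4, 1↦5, 2↦3, 3↦5, 4↦4, 5↦0, 6↦0]  zeros at y ∈ {5, 6}
  x = 4: [0↦2, 1↦5, 2↦5, 3↦2, 4↦3, 5↦1, 6↦3]  zeros at y ∈ ∅
  x = 5: [0↦2, 1↦0, 2↦2, 3↦1, 4↦4, 5↦4, 6↦1]  zeros at y ∈ {1}
  x = 6: [0↦4, 1↦4, 2↦1, 3↦2, 4↦0, 5↦2, 6↦1]  zeros at y ∈ {4}
Collecting zeros: affine points = {(1, 0), (1, 6), (2, 1), (2, 4), (3, 5), (3, 6), (5, 1), (6, 4)}.
Total count |C(F_7)_aff| = 8.


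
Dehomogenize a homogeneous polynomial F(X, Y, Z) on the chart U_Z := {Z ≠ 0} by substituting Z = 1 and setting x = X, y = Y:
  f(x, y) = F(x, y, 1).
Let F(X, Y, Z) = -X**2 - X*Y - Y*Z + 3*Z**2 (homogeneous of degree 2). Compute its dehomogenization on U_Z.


f(x, y) = -x**2 - x*y - y + 3

On U_Z we set Z = 1. Each monomial c·X^i·Y^j·Z^k in F becomes c·x^i·y^j·1^k = c·x^i·y^j.
Substituting Z = 1: F(X, Y, 1) = -x**2 - x*y - y + 3.
Note: deg(f) ≤ deg(F) = 2; strict inequality happens when F is divisible by Z (lost terms).


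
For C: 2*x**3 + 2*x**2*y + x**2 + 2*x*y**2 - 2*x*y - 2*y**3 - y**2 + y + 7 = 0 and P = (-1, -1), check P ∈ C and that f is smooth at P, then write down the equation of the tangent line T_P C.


Tangent line at P: 12*x + 5*y + 17 = 0.

Step 1: f(-1, -1) = 0, so P lies on C.
Step 2: partial derivatives
  f_x(x, y) = 6*x**2 + 4*x*y + 2*x + 2*y**2 - 2*y, f_y(x, y) = 2*x**2 + 4*x*y - 2*x - 6*y**2 - 2*y + 1.
  f_x(P) = 12, f_y(P) = 5 (gradient nonzero, so P is smooth).
Step 3: tangent line at P: 12·(x − -1) + 5·(y − -1) = 0.
Expanding: 12*x + 5*y + 17 = 0.


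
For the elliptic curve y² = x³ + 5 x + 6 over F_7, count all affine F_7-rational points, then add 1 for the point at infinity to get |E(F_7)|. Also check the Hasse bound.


Affine points = {(5, 3), (5, 4), (6, 0)}; affine count = 3; |E(F_7)| = 4.

Discriminant check: Δ ∝ 4a³ + 27b² = 4·5³ + 27·6² = 4·125 + 27·36 ≡ 2 (mod 7). Nonzero ⇒ E is nonsingular.
For each x ∈ F_7, compute rhs = x³ + 5·x + 6 mod 7, then count y ∈ F_7 with y² ≡ rhs.
  x = 0: rhs = 6, matching y values: none (0 points).
  x = 1: rhs = 5, matching y values: none (0 points).
  x = 2: rhs = 3, matching y values: none (0 points).
  x = 3: rhs = 6, matching y values: none (0 points).
  x = 4: rhs = 6, matching y values: none (0 points).
  x = 5: rhs = 2, matching y values: 3, 4 (2 points).
  x = 6: rhs = 0, matching y values: 0 (1 points).
Total affine count: 3.
Full point count |E(F_7)| = 3 + 1 = 4.
Hasse bound: |4 − (7+1)| = |-4| = 4 ≤ 2√7 ≈ 5.2915 ✓.


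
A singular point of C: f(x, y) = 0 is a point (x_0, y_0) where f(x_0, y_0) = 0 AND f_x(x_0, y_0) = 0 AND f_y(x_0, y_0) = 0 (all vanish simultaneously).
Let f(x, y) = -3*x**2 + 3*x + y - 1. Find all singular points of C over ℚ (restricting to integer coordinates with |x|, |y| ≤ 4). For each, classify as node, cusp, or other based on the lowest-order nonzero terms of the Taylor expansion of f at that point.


No singular points in the scanned grid; C is smooth there.

Compute partial derivatives:
  f_x = 3 - 6*x.
  f_y = 1.
f_y = 1 is a nonzero constant, so f_y never vanishes: no point (x, y) can satisfy f = f_x = f_y = 0. In particular no (x, y) ∈ {−4, ..., 4}² is singular; the curve is smooth.


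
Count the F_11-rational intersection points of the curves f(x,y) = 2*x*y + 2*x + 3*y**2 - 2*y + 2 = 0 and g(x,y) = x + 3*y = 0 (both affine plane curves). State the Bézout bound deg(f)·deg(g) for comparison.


Common zeros: {(4, 6)}; count = 1; Bézout bound = 2.

deg(f) = 2, deg(g) = 1, so Bézout bound = 2.
Scan x ∈ F_11. For each x, list the y ∈ F_11 with f(x, y) ≡ 0 and those with g(x, y) ≡ 0 (mod 11); the common zeros in that column are the intersection.
  x = 0: f ≡ 0 at y ∈ ∅; g ≡ 0 at y ∈ {0}; common: ∅.
  x = 1: f ≡ 0 at y ∈ ∅; g ≡ 0 at y ∈ {7}; common: ∅.
  x = 2: f ≡ 0 at y ∈ {1, 2}; g ≡ 0 at y ∈ {3}; common: ∅.
  x = 3: f ≡ 0 at y ∈ ∅; g ≡ 0 at y ∈ {10}; common: ∅.
  x = 4: f ≡ 0 at y ∈ {3, 6}; g ≡ 0 at y ∈ {6}; common: {6}.
  x = 5: f ≡ 0 at y ∈ ∅; g ≡ 0 at y ∈ {2}; common: ∅.
  x = 6: f ≡ 0 at y ∈ {7, 8}; g ≡ 0 at y ∈ {9}; common: ∅.
  x = 7: f ≡ 0 at y ∈ ∅; g ≡ 0 at y ∈ {5}; common: ∅.
  x = 8: f ≡ 0 at y ∈ ∅; g ≡ 0 at y ∈ {1}; common: ∅.
  x = 9: f ≡ 0 at y ∈ {4, 9}; g ≡ 0 at y ∈ {8}; common: ∅.
  x = 10: f ≡ 0 at y ∈ {0, 5}; g ≡ 0 at y ∈ {4}; common: ∅.
Collecting: common zeros = {(4, 6)}, so the count is 1.
Comparison with the Bézout bound: 1 ≤ 2 = deg(f)·deg(g), as expected for curves with no common component (the affine F_11-count falls short of the bound because intersections may lie at infinity, over extension fields, or carry multiplicity).


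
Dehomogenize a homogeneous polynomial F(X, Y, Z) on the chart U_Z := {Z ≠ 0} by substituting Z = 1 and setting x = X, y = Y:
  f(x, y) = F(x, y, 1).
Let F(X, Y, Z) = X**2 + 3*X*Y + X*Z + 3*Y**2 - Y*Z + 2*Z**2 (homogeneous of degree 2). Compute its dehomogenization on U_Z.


f(x, y) = x**2 + 3*x*y + x + 3*y**2 - y + 2

On U_Z we set Z = 1. Each monomial c·X^i·Y^j·Z^k in F becomes c·x^i·y^j·1^k = c·x^i·y^j.
Substituting Z = 1: F(X, Y, 1) = x**2 + 3*x*y + x + 3*y**2 - y + 2.
Note: deg(f) ≤ deg(F) = 2; strict inequality happens when F is divisible by Z (lost terms).


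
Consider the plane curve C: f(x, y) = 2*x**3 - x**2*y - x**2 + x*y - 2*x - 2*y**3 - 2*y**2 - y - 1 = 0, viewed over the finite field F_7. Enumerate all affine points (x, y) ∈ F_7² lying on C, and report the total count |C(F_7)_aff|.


Affine F_7-points: {(0, 6), (1, 1), (1, 2), (1, 3), (2, 0), (2, 1), (2, 5), (3, 2), (5, 1)}; count = 9.

For each of the 49 pairs (x, y) ∈ F_7², evaluate f(x, y) mod 7. Record the zeros.
  x = 0: [0↦6, 1↦1, 2↦1, 3↦1, 4↦3, 5↦2, 6↦0]  zeros at y ∈ {6}
  x = 1: [0↦5, 1↦0, 2↦0, 3↦0, 4↦2, 5↦1, 6↦6]  zeros at y ∈ {1, 2, 3}
  x = 2: [0↦0, 1↦0, 2↦5, 3↦3, 4↦3, 5↦0, 6↦3]  zeros at y ∈ {0, 1, 5}
  x = 3: [0↦3, 1↦6, 2↦0, 3↦1, 4↦4, 5↦4, 6↦3]  zeros at y ∈ {2}
  x = 4: [0↦5, 1↦2, 2↦4, 3↦6, 4↦3, 5↦4, 6↦4]  zeros at y ∈ ∅
  x = 5: [0↦4, 1↦0, 2↦1, 3↦2, 4↦5, 5↦5, 6↦4]  zeros at y ∈ {1}
  x = 6: [0↦5, 1↦5, 2↦3, 3↦1, 4↦1, 5↦5, 6↦1]  zeros at y ∈ ∅
Collecting zeros: affine points = {(0, 6), (1, 1), (1, 2), (1, 3), (2, 0), (2, 1), (2, 5), (3, 2), (5, 1)}.
Total count |C(F_7)_aff| = 9.


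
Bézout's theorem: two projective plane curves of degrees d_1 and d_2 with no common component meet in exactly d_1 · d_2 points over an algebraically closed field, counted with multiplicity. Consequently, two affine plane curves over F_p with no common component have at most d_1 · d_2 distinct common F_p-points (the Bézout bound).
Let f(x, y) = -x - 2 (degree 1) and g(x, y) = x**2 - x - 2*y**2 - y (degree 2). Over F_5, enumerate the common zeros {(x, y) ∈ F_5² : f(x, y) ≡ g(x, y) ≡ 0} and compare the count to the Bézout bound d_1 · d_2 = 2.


Common zeros: {(3, 3), (3, 4)}; count = 2; Bézout bound = 2.

deg(f) = 1, deg(g) = 2, so Bézout bound = 2.
Scan x ∈ F_5. For each x, list the y ∈ F_5 with f(x, y) ≡ 0 and those with g(x, y) ≡ 0 (mod 5); the common zeros in that column are the intersection.
  x = 0: f ≡ 0 at y ∈ ∅; g ≡ 0 at y ∈ {0, 2}; common: ∅.
  x = 1: f ≡ 0 at y ∈ ∅; g ≡ 0 at y ∈ {0, 2}; common: ∅.
  x = 2: f ≡ 0 at y ∈ ∅; g ≡ 0 at y ∈ ∅; common: ∅.
  x = 3: f ≡ 0 at y ∈ {0, 1, 2, 3, 4}; g ≡ 0 at y ∈ {3, 4}; common: {3, 4}.
  x = 4: f ≡ 0 at y ∈ ∅; g ≡ 0 at y ∈ ∅; common: ∅.
Collecting: common zeros = {(3, 3), (3, 4)}, so the count is 2.
Comparison with the Bézout bound: 2 ≤ 2 = deg(f)·deg(g), as expected for curves with no common component (the bound is attained).


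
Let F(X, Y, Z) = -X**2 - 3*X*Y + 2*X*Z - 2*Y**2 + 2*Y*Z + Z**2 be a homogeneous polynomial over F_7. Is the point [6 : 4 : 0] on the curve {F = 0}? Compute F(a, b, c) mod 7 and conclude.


F(6,4,0) ≡ 0 (mod 7); P is on the curve.

Evaluate F(6, 4, 0) term-by-term (mod 7).
  -X**2 ↦ -1·36·1·1 = -36
  -3*X*Y ↦ -3·6·4·1 = -72
  2*X*Z ↦ 2·6·1·0 = 0
  -2*Y**2 ↦ -2·1·16·1 = -32
  2*Y*Z ↦ 2·1·4·0 = 0
  Z**2 ↦ 1·1·1·0 = 0
Sum: F(6, 4, 0) = (-36) + (-72) + (0) + (-32) + (0) + (0) = -140.
Reducing mod 7: -140 ≡ 0 (mod 7).
Since F(a, b, c) ≡ 0 (mod 7), P lies on the curve.


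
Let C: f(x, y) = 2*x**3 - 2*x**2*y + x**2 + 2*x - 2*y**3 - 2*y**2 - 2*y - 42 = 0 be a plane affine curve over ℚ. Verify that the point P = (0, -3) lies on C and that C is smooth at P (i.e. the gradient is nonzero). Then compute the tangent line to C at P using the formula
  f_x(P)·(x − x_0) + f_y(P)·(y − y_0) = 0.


Tangent line at P: 2*x - 44*y - 132 = 0.

Step 1: f(0, -3) = 0, so P lies on C.
Step 2: partial derivatives
  f_x(x, y) = 6*x**2 - 4*x*y + 2*x + 2, f_y(x, y) = -2*x**2 - 6*y**2 - 4*y - 2.
  f_x(P) = 2, f_y(P) = -44 (gradient nonzero, so P is smooth).
Step 3: tangent line at P: 2·(x − 0) + -44·(y − -3) = 0.
Expanding: 2*x - 44*y - 132 = 0.


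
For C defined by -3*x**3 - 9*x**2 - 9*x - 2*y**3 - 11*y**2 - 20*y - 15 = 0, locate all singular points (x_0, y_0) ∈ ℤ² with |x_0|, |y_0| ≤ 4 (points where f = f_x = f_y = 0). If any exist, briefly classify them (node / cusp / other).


Singular points: {(-1, -2)}; classification: cusp.

Compute partial derivatives:
  f_x = -9*x**2 - 18*x - 9.
  f_y = -6*y**2 - 22*y - 20.
Scan x_0 ∈ {−4, ..., 4}. For each x_0, f_y(x_0, y) is a polynomial in y; find its integer roots y ∈ {−4, ..., 4}, then test f_x and f at those candidates.
  x = -4: f_y(-4, y) = -6*y**2 - 22*y - 20; vanishes at y ∈ {-2}. (-4, -2): f_x = -81 ≠ 0.
  x = -3: f_y(-3, y) = -6*y**2 - 22*y - 20; vanishes at y ∈ {-2}. (-3, -2): f_x = -36 ≠ 0.
  x = -2: f_y(-2, y) = -6*y**2 - 22*y - 20; vanishes at y ∈ {-2}. (-2, -2): f_x = -9 ≠ 0.
  x = -1: f_y(-1, y) = -6*y**2 - 22*y - 20; vanishes at y ∈ {-2}. (-1, -2): f_x = 0, f = 0 — SINGULAR.
  x = 0: f_y(0, y) = -6*y**2 - 22*y - 20; vanishes at y ∈ {-2}. (0, -2): f_x = -9 ≠ 0.
  x = 1: f_y(1, y) = -6*y**2 - 22*y - 20; vanishes at y ∈ {-2}. (1, -2): f_x = -36 ≠ 0.
  x = 2: f_y(2, y) = -6*y**2 - 22*y - 20; vanishes at y ∈ {-2}. (2, -2): f_x = -81 ≠ 0.
  x = 3: f_y(3, y) = -6*y**2 - 22*y - 20; vanishes at y ∈ {-2}. (3, -2): f_x = -144 ≠ 0.
  x = 4: f_y(4, y) = -6*y**2 - 22*y - 20; vanishes at y ∈ {-2}. (4, -2): f_x = -225 ≠ 0.
Only singular point on the grid: (-1, -2).
Classify: substitute x = -1 + u, y = -2 + v and expand: f = -3*u**3 - 2*v**3 + v**2.
No constant or linear terms (consistent with a singular point). Quadratic part: v**2. Cubic part: -3*u**3 - 2*v**3.
The quadratic part v**2 is a perfect square, so there is a single (double) tangent line v = 0, i.e. y = -2. Restricting the cubic part to that line (v = 0) leaves -3*u**3 ≠ 0, so f is not divisible by v and the branch is v² ≈ 3*u**3 to lowest order — this is a cusp.
Classification: cusp.


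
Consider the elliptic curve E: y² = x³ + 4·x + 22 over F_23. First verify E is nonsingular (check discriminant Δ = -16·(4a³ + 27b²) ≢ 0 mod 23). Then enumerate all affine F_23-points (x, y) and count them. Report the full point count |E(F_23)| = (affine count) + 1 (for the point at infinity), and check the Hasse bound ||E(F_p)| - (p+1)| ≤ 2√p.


Affine points = {(1, 2), (1, 21), (5, 11), (5, 12), (6, 3), (6, 20), (7, 5), (7, 18), (10, 2), (10, 21), (12, 2), (12, 21), (14, 4), (14, 19), (17, 9), (17, 14), (20, 11), (20, 12), (21, 11), (21, 12)}; affine count = 20; |E(F_23)| = 21.

Discriminant check: Δ ∝ 4a³ + 27b² = 4·4³ + 27·22² = 4·64 + 27·484 ≡ 7 (mod 23). Nonzero ⇒ E is nonsingular.
For each x ∈ F_23, compute rhs = x³ + 4·x + 22 mod 23, then count y ∈ F_23 with y² ≡ rhs.
  x = 0: rhs = 22, matching y values: none (0 points).
  x = 1: rhs = 4, matching y values: 2, 21 (2 points).
  x = 2: rhs = 15, matching y values: none (0 points).
  x = 3: rhs = 15, matching y values: none (0 points).
  x = 4: rhs = 10, matching y values: none (0 points).
  x = 5: rhs = 6, matching y values: 11, 12 (2 points).
  x = 6: rhs = 9, matching y values: 3, 20 (2 points).
  x = 7: rhs = 2, matching y values: 5, 18 (2 points).
  x = 8: rhs = 14, matching y values: none (0 points).
  x = 9: rhs = 5, matching y values: none (0 points).
  x = 10: rhs = 4, matching y values: 2, 21 (2 points).
  x = 11: rhs = 17, matching y values: none (0 points).
  x = 12: rhs = 4, matching y values: 2, 21 (2 points).
  x = 13: rhs = 17, matching y values: none (0 points).
  x = 14: rhs = 16, matching y values: 4, 19 (2 points).
  x = 15: rhs = 7, matching y values: none (0 points).
  x = 16: rhs = 19, matching y values: none (0 points).
  x = 17: rhs = 12, matching y values: 9, 14 (2 points).
  x = 18: rhs = 15, matching y values: none (0 points).
  x = 19: rhs = 11, matching y values: none (0 points).
  x = 20: rhs = 6, matching y values: 11, 12 (2 points).
  x = 21: rhs = 6, matching y values: 11, 12 (2 points).
  x = 22: rhs = 17, matching y values: none (0 points).
Total affine count: 20.
Full point count |E(F_23)| = 20 + 1 = 21.
Hasse bound: |21 − (23+1)| = |-3| = 3 ≤ 2√23 ≈ 9.5917 ✓.


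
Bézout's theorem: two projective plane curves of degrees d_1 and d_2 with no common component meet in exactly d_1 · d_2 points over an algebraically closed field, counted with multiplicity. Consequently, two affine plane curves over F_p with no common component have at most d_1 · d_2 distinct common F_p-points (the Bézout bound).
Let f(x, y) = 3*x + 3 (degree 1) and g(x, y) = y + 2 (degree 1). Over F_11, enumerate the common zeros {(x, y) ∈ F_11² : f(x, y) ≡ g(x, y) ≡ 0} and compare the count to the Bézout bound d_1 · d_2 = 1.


Common zeros: {(10, 9)}; count = 1; Bézout bound = 1.

deg(f) = 1, deg(g) = 1, so Bézout bound = 1.
Scan x ∈ F_11. For each x, list the y ∈ F_11 with f(x, y) ≡ 0 and those with g(x, y) ≡ 0 (mod 11); the common zeros in that column are the intersection.
  x = 0: f ≡ 0 at y ∈ ∅; g ≡ 0 at y ∈ {9}; common: ∅.
  x = 1: f ≡ 0 at y ∈ ∅; g ≡ 0 at y ∈ {9}; common: ∅.
  x = 2: f ≡ 0 at y ∈ ∅; g ≡ 0 at y ∈ {9}; common: ∅.
  x = 3: f ≡ 0 at y ∈ ∅; g ≡ 0 at y ∈ {9}; common: ∅.
  x = 4: f ≡ 0 at y ∈ ∅; g ≡ 0 at y ∈ {9}; common: ∅.
  x = 5: f ≡ 0 at y ∈ ∅; g ≡ 0 at y ∈ {9}; common: ∅.
  x = 6: f ≡ 0 at y ∈ ∅; g ≡ 0 at y ∈ {9}; common: ∅.
  x = 7: f ≡ 0 at y ∈ ∅; g ≡ 0 at y ∈ {9}; common: ∅.
  x = 8: f ≡ 0 at y ∈ ∅; g ≡ 0 at y ∈ {9}; common: ∅.
  x = 9: f ≡ 0 at y ∈ ∅; g ≡ 0 at y ∈ {9}; common: ∅.
  x = 10: f ≡ 0 at y ∈ {0, 1, 2, 3, 4, 5, 6, 7, 8, 9, 10}; g ≡ 0 at y ∈ {9}; common: {9}.
Collecting: common zeros = {(10, 9)}, so the count is 1.
Comparison with the Bézout bound: 1 ≤ 1 = deg(f)·deg(g), as expected for curves with no common component (the bound is attained).


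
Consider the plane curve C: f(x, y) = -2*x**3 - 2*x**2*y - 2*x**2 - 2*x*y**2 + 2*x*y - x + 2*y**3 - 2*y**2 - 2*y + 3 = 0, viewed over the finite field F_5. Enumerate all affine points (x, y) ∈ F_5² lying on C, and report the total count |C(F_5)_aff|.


Affine F_5-points: {(1, 3), (2, 4), (4, 1), (4, 3)}; count = 4.

For each of the 25 pairs (x, y) ∈ F_5², evaluate f(x, y) mod 5. Record the zeros.
  x = 0: [0↦3, 1↦1, 2↦2, 3↦3, 4↦1]  zeros at y ∈ ∅
  x = 1: [0↦3, 1↦4, 2↦4, 3↦0, 4↦4]  zeros at y ∈ {3}
  x = 2: [0↦2, 1↦2, 2↦2, 3↦4, 4↦0]  zeros at y ∈ {4}
  x = 3: [0↦3, 1↦3, 2↦4, 3↦3, 4↦2]  zeros at y ∈ ∅
  x = 4: [0↦4, 1↦0, 2↦3, 3↦0, 4↦3]  zeros at y ∈ {1, 3}
Collecting zeros: affine points = {(1, 3), (2, 4), (4, 1), (4, 3)}.
Total count |C(F_5)_aff| = 4.


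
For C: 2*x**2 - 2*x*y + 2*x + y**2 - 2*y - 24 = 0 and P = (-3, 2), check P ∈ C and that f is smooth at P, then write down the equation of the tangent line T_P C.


Tangent line at P: -14*x + 8*y - 58 = 0.

Step 1: f(-3, 2) = 0, so P lies on C.
Step 2: partial derivatives
  f_x(x, y) = 4*x - 2*y + 2, f_y(x, y) = -2*x + 2*y - 2.
  f_x(P) = -14, f_y(P) = 8 (gradient nonzero, so P is smooth).
Step 3: tangent line at P: -14·(x − -3) + 8·(y − 2) = 0.
Expanding: -14*x + 8*y - 58 = 0.


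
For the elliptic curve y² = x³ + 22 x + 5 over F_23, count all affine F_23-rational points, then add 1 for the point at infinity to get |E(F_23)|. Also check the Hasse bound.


Affine points = {(3, 11), (3, 12), (6, 10), (6, 13), (8, 7), (8, 16), (9, 9), (9, 14), (10, 11), (10, 12), (13, 2), (13, 21), (17, 5), (17, 18), (18, 0), (20, 2), (20, 21)}; affine count = 17; |E(F_23)| = 18.

Discriminant check: Δ ∝ 4a³ + 27b² = 4·22³ + 27·5² = 4·10648 + 27·25 ≡ 4 (mod 23). Nonzero ⇒ E is nonsingular.
For each x ∈ F_23, compute rhs = x³ + 22·x + 5 mod 23, then count y ∈ F_23 with y² ≡ rhs.
  x = 0: rhs = 5, matching y values: none (0 points).
  x = 1: rhs = 5, matching y values: none (0 points).
  x = 2: rhs = 11, matching y values: none (0 points).
  x = 3: rhs = 6, matching y values: 11, 12 (2 points).
  x = 4: rhs = 19, matching y values: none (0 points).
  x = 5: rhs = 10, matching y values: none (0 points).
  x = 6: rhs = 8, matching y values: 10, 13 (2 points).
  x = 7: rhs = 19, matching y values: none (0 points).
  x = 8: rhs = 3, matching y values: 7, 16 (2 points).
  x = 9: rhs = 12, matching y values: 9, 14 (2 points).
  x = 10: rhs = 6, matching y values: 11, 12 (2 points).
  x = 11: rhs = 14, matching y values: none (0 points).
  x = 12: rhs = 19, matching y values: none (0 points).
  x = 13: rhs = 4, matching y values: 2, 21 (2 points).
  x = 14: rhs = 21, matching y values: none (0 points).
  x = 15: rhs = 7, matching y values: none (0 points).
  x = 16: rhs = 14, matching y values: none (0 points).
  x = 17: rhs = 2, matching y values: 5, 18 (2 points).
  x = 18: rhs = 0, matching y values: 0 (1 points).
  x = 19: rhs = 14, matching y values: none (0 points).
  x = 20: rhs = 4, matching y values: 2, 21 (2 points).
  x = 21: rhs = 22, matching y values: none (0 points).
  x = 22: rhs = 5, matching y values: none (0 points).
Total affine count: 17.
Full point count |E(F_23)| = 17 + 1 = 18.
Hasse bound: |18 − (23+1)| = |-6| = 6 ≤ 2√23 ≈ 9.5917 ✓.


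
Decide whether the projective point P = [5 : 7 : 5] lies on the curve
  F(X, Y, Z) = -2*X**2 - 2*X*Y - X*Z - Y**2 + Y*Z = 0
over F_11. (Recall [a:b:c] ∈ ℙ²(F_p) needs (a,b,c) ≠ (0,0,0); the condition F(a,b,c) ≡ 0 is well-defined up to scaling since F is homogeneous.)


F(5,7,5) ≡ 6 (mod 11); P is NOT on the curve.

Evaluate F(5, 7, 5) term-by-term (mod 11).
  -2*X**2 ↦ -2·25·1·1 = -50
  -2*X*Y ↦ -2·5·7·1 = -70
  -X*Z ↦ -1·5·1·5 = -25
  -Y**2 ↦ -1·1·49·1 = -49
  Y*Z ↦ 1·1·7·5 = 35
Sum: F(5, 7, 5) = (-50) + (-70) + (-25) + (-49) + (35) = -159.
Reducing mod 11: -159 ≡ 6 (mod 11).
Since F(a, b, c) ≡ 6 ≠ 0 (mod 11), P does NOT lie on the curve.


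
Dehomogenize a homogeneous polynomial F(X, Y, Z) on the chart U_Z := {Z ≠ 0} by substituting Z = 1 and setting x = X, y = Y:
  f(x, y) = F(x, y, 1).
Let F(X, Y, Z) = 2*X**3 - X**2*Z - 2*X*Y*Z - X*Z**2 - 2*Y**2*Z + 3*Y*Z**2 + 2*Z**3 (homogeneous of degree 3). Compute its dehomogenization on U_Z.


f(x, y) = 2*x**3 - x**2 - 2*x*y - x - 2*y**2 + 3*y + 2

On U_Z we set Z = 1. Each monomial c·X^i·Y^j·Z^k in F becomes c·x^i·y^j·1^k = c·x^i·y^j.
Substituting Z = 1: F(X, Y, 1) = 2*x**3 - x**2 - 2*x*y - x - 2*y**2 + 3*y + 2.
Note: deg(f) ≤ deg(F) = 3; strict inequality happens when F is divisible by Z (lost terms).


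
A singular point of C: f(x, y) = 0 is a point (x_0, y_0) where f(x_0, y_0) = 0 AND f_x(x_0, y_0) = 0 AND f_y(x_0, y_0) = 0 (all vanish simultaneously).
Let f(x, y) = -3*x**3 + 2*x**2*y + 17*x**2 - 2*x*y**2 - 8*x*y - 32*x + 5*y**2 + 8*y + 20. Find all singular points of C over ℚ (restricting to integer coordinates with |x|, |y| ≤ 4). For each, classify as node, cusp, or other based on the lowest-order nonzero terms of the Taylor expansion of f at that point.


Singular points: {(2, 0)}; classification: node.

Compute partial derivatives:
  f_x = -9*x**2 + 4*x*y + 34*x - 2*y**2 - 8*y - 32.
  f_y = 2*x**2 - 4*x*y - 8*x + 10*y + 8.
Scan x_0 ∈ {−4, ..., 4}. For each x_0, f_y(x_0, y) is a polynomial in y; find its integer roots y ∈ {−4, ..., 4}, then test f_x and f at those candidates.
  x = -4: f_y(-4, y) = 26*y + 72; no integer root y with |y| ≤ 4.
  x = -3: f_y(-3, y) = 22*y + 50; no integer root y with |y| ≤ 4.
  x = -2: f_y(-2, y) = 18*y + 32; no integer root y with |y| ≤ 4.
  x = -1: f_y(-1, y) = 14*y + 18; no integer root y with |y| ≤ 4.
  x = 0: f_y(0, y) = 10*y + 8; no integer root y with |y| ≤ 4.
  x = 1: f_y(1, y) = 6*y + 2; no integer root y with |y| ≤ 4.
  x = 2: f_y(2, y) = 2*y; vanishes at y ∈ {0}. (2, 0): f_x = 0, f = 0 — SINGULAR.
  x = 3: f_y(3, y) = 2 - 2*y; vanishes at y ∈ {1}. (3, 1): f_x = -9 ≠ 0.
  x = 4: f_y(4, y) = 8 - 6*y; no integer root y with |y| ≤ 4.
Only singular point on the grid: (2, 0).
Classify: substitute x = 2 + u, y = 0 + v and expand: f = -3*u**3 + 2*u**2*v - u**2 - 2*u*v**2 + v**2.
No constant or linear terms (consistent with a singular point). Quadratic part: -u**2 + v**2. Cubic part: -3*u**3 + 2*u**2*v - 2*u*v**2.
The quadratic part v**2 - u**2 = (v − u)(v + u) splits into two distinct linear factors, so there are two distinct tangent lines y − 0 = ±(x − 2) — this is a node (ordinary double point).
Classification: node.


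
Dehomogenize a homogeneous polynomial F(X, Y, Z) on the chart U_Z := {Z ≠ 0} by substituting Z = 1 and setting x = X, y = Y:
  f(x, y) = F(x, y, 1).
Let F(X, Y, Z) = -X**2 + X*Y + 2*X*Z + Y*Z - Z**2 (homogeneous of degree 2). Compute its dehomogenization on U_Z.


f(x, y) = -x**2 + x*y + 2*x + y - 1

On U_Z we set Z = 1. Each monomial c·X^i·Y^j·Z^k in F becomes c·x^i·y^j·1^k = c·x^i·y^j.
Substituting Z = 1: F(X, Y, 1) = -x**2 + x*y + 2*x + y - 1.
Note: deg(f) ≤ deg(F) = 2; strict inequality happens when F is divisible by Z (lost terms).


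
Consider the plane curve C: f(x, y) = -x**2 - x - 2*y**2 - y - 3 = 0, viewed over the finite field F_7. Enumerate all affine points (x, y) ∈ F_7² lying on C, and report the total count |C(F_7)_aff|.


Affine F_7-points: {(3, 5)}; count = 1.

For each of the 49 pairs (x, y) ∈ F_7², evaluate f(x, y) mod 7. Record the zeros.
  x = 0: [0↦4, 1↦1, 2↦1, 3↦4, 4↦3, 5↦5, 6↦3]  zeros at y ∈ ∅
  x = 1: [0↦2, 1↦6, 2↦6, 3↦2, 4↦1, 5↦3, 6↦1]  zeros at y ∈ ∅
  x = 2: [0↦5, 1↦2, 2↦2, 3↦5, 4↦4, 5↦6, 6↦4]  zeros at y ∈ ∅
  x = 3: [0↦6, 1↦3, 2↦3, 3↦6, 4↦5, 5↦0, 6↦5]  zeros at y ∈ {5}
  x = 4: [0↦5, 1↦2, 2↦2, 3↦5, 4↦4, 5↦6, 6↦4]  zeros at y ∈ ∅
  x = 5: [0↦2, 1↦6, 2↦6, 3↦2, 4↦1, 5↦3, 6↦1]  zeros at y ∈ ∅
  x = 6: [0↦4, 1↦1, 2↦1, 3↦4, 4↦3, 5↦5, 6↦3]  zeros at y ∈ ∅
Collecting zeros: affine points = {(3, 5)}.
Total count |C(F_7)_aff| = 1.


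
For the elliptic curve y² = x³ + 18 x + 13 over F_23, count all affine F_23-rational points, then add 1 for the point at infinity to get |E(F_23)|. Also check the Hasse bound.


Affine points = {(0, 6), (0, 17), (1, 3), (1, 20), (3, 5), (3, 18), (8, 5), (8, 18), (11, 1), (11, 22), (12, 5), (12, 18), (13, 11), (13, 12), (15, 1), (15, 22), (16, 2), (16, 21), (20, 1), (20, 22)}; affine count = 20; |E(F_23)| = 21.

Discriminant check: Δ ∝ 4a³ + 27b² = 4·18³ + 27·13² = 4·5832 + 27·169 ≡ 15 (mod 23). Nonzero ⇒ E is nonsingular.
For each x ∈ F_23, compute rhs = x³ + 18·x + 13 mod 23, then count y ∈ F_23 with y² ≡ rhs.
  x = 0: rhs = 13, matching y values: 6, 17 (2 points).
  x = 1: rhs = 9, matching y values: 3, 20 (2 points).
  x = 2: rhs = 11, matching y values: none (0 points).
  x = 3: rhs = 2, matching y values: 5, 18 (2 points).
  x = 4: rhs = 11, matching y values: none (0 points).
  x = 5: rhs = 21, matching y values: none (0 points).
  x = 6: rhs = 15, matching y values: none (0 points).
  x = 7: rhs = 22, matching y values: none (0 points).
  x = 8: rhs = 2, matching y values: 5, 18 (2 points).
  x = 9: rhs = 7, matching y values: none (0 points).
  x = 10: rhs = 20, matching y values: none (0 points).
  x = 11: rhs = 1, matching y values: 1, 22 (2 points).
  x = 12: rhs = 2, matching y values: 5, 18 (2 points).
  x = 13: rhs = 6, matching y values: 11, 12 (2 points).
  x = 14: rhs = 19, matching y values: none (0 points).
  x = 15: rhs = 1, matching y values: 1, 22 (2 points).
  x = 16: rhs = 4, matching y values: 2, 21 (2 points).
  x = 17: rhs = 11, matching y values: none (0 points).
  x = 18: rhs = 5, matching y values: none (0 points).
  x = 19: rhs = 15, matching y values: none (0 points).
  x = 20: rhs = 1, matching y values: 1, 22 (2 points).
  x = 21: rhs = 15, matching y values: none (0 points).
  x = 22: rhs = 17, matching y values: none (0 points).
Total affine count: 20.
Full point count |E(F_23)| = 20 + 1 = 21.
Hasse bound: |21 − (23+1)| = |-3| = 3 ≤ 2√23 ≈ 9.5917 ✓.


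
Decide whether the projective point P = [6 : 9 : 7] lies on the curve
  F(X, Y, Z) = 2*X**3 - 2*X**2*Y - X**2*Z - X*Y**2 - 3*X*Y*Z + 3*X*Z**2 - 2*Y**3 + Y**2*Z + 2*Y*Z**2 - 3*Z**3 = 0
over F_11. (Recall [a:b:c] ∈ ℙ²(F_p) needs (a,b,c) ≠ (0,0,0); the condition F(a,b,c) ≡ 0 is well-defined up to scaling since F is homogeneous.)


F(6,9,7) ≡ 0 (mod 11); P is on the curve.

Evaluate F(6, 9, 7) term-by-term (mod 11).
  2*X**3 ↦ 2·216·1·1 = 432
  -2*X**2*Y ↦ -2·36·9·1 = -648
  -X**2*Z ↦ -1·36·1·7 = -252
  -X*Y**2 ↦ -1·6·81·1 = -486
  -3*X*Y*Z ↦ -3·6·9·7 = -1134
  3*X*Z**2 ↦ 3·6·1·49 = 882
  -2*Y**3 ↦ -2·1·729·1 = -1458
  Y**2*Z ↦ 1·1·81·7 = 567
  2*Y*Z**2 ↦ 2·1·9·49 = 882
  -3*Z**3 ↦ -3·1·1·343 = -1029
Sum: F(6, 9, 7) = (432) + (-648) + (-252) + (-486) + (-1134) + (882) + (-1458) + (567) + (882) + (-1029) = -2244.
Reducing mod 11: -2244 ≡ 0 (mod 11).
Since F(a, b, c) ≡ 0 (mod 11), P lies on the curve.


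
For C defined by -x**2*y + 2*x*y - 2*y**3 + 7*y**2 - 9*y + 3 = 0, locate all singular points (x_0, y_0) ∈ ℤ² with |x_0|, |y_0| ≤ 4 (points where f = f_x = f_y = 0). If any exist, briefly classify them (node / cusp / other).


Singular points: {(1, 1)}; classification: node.

Compute partial derivatives:
  f_x = -2*x*y + 2*y.
  f_y = -x**2 + 2*x - 6*y**2 + 14*y - 9.
Scan x_0 ∈ {−4, ..., 4}. For each x_0, f_y(x_0, y) is a polynomial in y; find its integer roots y ∈ {−4, ..., 4}, then test f_x and f at those candidates.
  x = -4: f_y(-4, y) = -6*y**2 + 14*y - 33; no integer root y with |y| ≤ 4.
  x = -3: f_y(-3, y) = -6*y**2 + 14*y - 24; no integer root y with |y| ≤ 4.
  x = -2: f_y(-2, y) = -6*y**2 + 14*y - 17; no integer root y with |y| ≤ 4.
  x = -1: f_y(-1, y) = -6*y**2 + 14*y - 12; no integer root y with |y| ≤ 4.
  x = 0: f_y(0, y) = -6*y**2 + 14*y - 9; no integer root y with |y| ≤ 4.
  x = 1: f_y(1, y) = -6*y**2 + 14*y - 8; vanishes at y ∈ {1}. (1, 1): f_x = 0, f = 0 — SINGULAR.
  x = 2: f_y(2, y) = -6*y**2 + 14*y - 9; no integer root y with |y| ≤ 4.
  x = 3: f_y(3, y) = -6*y**2 + 14*y - 12; no integer root y with |y| ≤ 4.
  x = 4: f_y(4, y) = -6*y**2 + 14*y - 17; no integer root y with |y| ≤ 4.
Only singular point on the grid: (1, 1).
Classify: substitute x = 1 + u, y = 1 + v and expand: f = -u**2*v - u**2 - 2*v**3 + v**2.
No constant or linear terms (consistent with a singular point). Quadratic part: -u**2 + v**2. Cubic part: -u**2*v - 2*v**3.
The quadratic part v**2 - u**2 = (v − u)(v + u) splits into two distinct linear factors, so there are two distinct tangent lines y − 1 = ±(x − 1) — this is a node (ordinary double point).
Classification: node.


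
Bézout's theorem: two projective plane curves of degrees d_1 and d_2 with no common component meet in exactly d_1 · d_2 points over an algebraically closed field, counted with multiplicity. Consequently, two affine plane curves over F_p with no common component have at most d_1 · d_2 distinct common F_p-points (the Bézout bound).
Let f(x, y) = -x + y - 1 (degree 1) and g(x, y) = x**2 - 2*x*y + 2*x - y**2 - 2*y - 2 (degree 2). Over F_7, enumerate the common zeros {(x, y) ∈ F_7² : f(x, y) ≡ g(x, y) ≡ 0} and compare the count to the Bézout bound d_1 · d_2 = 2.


Common zeros: {(2, 3), (3, 4)}; count = 2; Bézout bound = 2.

deg(f) = 1, deg(g) = 2, so Bézout bound = 2.
Scan x ∈ F_7. For each x, list the y ∈ F_7 with f(x, y) ≡ 0 and those with g(x, y) ≡ 0 (mod 7); the common zeros in that column are the intersection.
  x = 0: f ≡ 0 at y ∈ {1}; g ≡ 0 at y ∈ ∅; common: ∅.
  x = 1: f ≡ 0 at y ∈ {2}; g ≡ 0 at y ∈ ∅; common: ∅.
  x = 2: f ≡ 0 at y ∈ {3}; g ≡ 0 at y ∈ {3, 5}; common: {3}.
  x = 3: f ≡ 0 at y ∈ {4}; g ≡ 0 at y ∈ {2, 4}; common: {4}.
  x = 4: f ≡ 0 at y ∈ {5}; g ≡ 0 at y ∈ ∅; common: ∅.
  x = 5: f ≡ 0 at y ∈ {6}; g ≡ 0 at y ∈ ∅; common: ∅.
  x = 6: f ≡ 0 at y ∈ {0}; g ≡ 0 at y ∈ {2, 5}; common: ∅.
Collecting: common zeros = {(2, 3), (3, 4)}, so the count is 2.
Comparison with the Bézout bound: 2 ≤ 2 = deg(f)·deg(g), as expected for curves with no common component (the bound is attained).


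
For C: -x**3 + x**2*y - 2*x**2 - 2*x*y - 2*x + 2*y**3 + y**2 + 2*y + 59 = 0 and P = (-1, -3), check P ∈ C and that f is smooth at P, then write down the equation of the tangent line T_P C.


Tangent line at P: 11*x + 53*y + 170 = 0.

Step 1: f(-1, -3) = 0, so P lies on C.
Step 2: partial derivatives
  f_x(x, y) = -3*x**2 + 2*x*y - 4*x - 2*y - 2, f_y(x, y) = x**2 - 2*x + 6*y**2 + 2*y + 2.
  f_x(P) = 11, f_y(P) = 53 (gradient nonzero, so P is smooth).
Step 3: tangent line at P: 11·(x − -1) + 53·(y − -3) = 0.
Expanding: 11*x + 53*y + 170 = 0.


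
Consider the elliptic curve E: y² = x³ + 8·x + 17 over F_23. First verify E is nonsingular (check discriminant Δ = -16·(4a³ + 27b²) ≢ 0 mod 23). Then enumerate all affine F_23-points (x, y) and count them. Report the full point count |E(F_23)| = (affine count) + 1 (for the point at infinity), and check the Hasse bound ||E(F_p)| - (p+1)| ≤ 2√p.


Affine points = {(1, 7), (1, 16), (2, 8), (2, 15), (7, 5), (7, 18), (8, 8), (8, 15), (9, 6), (9, 17), (10, 4), (10, 19), (12, 1), (12, 22), (13, 8), (13, 15), (15, 4), (15, 19), (16, 3), (16, 20), (17, 11), (17, 12), (18, 6), (18, 17), (19, 6), (19, 17), (20, 9), (20, 14), (21, 4), (21, 19), (22, 10), (22, 13)}; affine count = 32; |E(F_23)| = 33.

Discriminant check: Δ ∝ 4a³ + 27b² = 4·8³ + 27·17² = 4·512 + 27·289 ≡ 7 (mod 23). Nonzero ⇒ E is nonsingular.
For each x ∈ F_23, compute rhs = x³ + 8·x + 17 mod 23, then count y ∈ F_23 with y² ≡ rhs.
  x = 0: rhs = 17, matching y values: none (0 points).
  x = 1: rhs = 3, matching y values: 7, 16 (2 points).
  x = 2: rhs = 18, matching y values: 8, 15 (2 points).
  x = 3: rhs = 22, matching y values: none (0 points).
  x = 4: rhs = 21, matching y values: none (0 points).
  x = 5: rhs = 21, matching y values: none (0 points).
  x = 6: rhs = 5, matching y values: none (0 points).
  x = 7: rhs = 2, matching y values: 5, 18 (2 points).
  x = 8: rhs = 18, matching y values: 8, 15 (2 points).
  x = 9: rhs = 13, matching y values: 6, 17 (2 points).
  x = 10: rhs = 16, matching y values: 4, 19 (2 points).
  x = 11: rhs = 10, matching y values: none (0 points).
  x = 12: rhs = 1, matching y values: 1, 22 (2 points).
  x = 13: rhs = 18, matching y values: 8, 15 (2 points).
  x = 14: rhs = 21, matching y values: none (0 points).
  x = 15: rhs = 16, matching y values: 4, 19 (2 points).
  x = 16: rhs = 9, matching y values: 3, 20 (2 points).
  x = 17: rhs = 6, matching y values: 11, 12 (2 points).
  x = 18: rhs = 13, matching y values: 6, 17 (2 points).
  x = 19: rhs = 13, matching y values: 6, 17 (2 points).
  x = 20: rhs = 12, matching y values: 9, 14 (2 points).
  x = 21: rhs = 16, matching y values: 4, 19 (2 points).
  x = 22: rhs = 8, matching y values: 10, 13 (2 points).
Total affine count: 32.
Full point count |E(F_23)| = 32 + 1 = 33.
Hasse bound: |33 − (23+1)| = |9| = 9 ≤ 2√23 ≈ 9.5917 ✓.
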